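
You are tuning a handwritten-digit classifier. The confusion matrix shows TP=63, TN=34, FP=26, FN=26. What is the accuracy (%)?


Accuracy = (TP+TN)/(TP+TN+FP+FN)
= (63+34)/(149)
= 97/149 = 65.1%

65.1%


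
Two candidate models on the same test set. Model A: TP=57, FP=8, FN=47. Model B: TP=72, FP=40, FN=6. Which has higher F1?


Model A: P=57/65=0.8769, R=57/104=0.5481, F1=2PR/(P+R)=2TP/(2TP+FP+FN)=114/169=0.6746
Model B: P=72/112=0.6429, R=72/78=0.9231, F1=2PR/(P+R)=2TP/(2TP+FP+FN)=144/190=0.7579
0.6746 < 0.7579 → Model B

Model B


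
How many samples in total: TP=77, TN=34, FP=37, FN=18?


Total = TP + TN + FP + FN
= 77 + 34 + 37 + 18
= 166
(Predicted positive: 114, predicted negative: 52)

166


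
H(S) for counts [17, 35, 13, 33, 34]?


Probabilities: [17/132, 35/132, 13/132, 33/132, 34/132] ≈ [0.1288, 0.2652, 0.0985, 0.25, 0.2576]
H = -((17/132)·log₂(17/132) + (35/132)·log₂(35/132) + (13/132)·log₂(13/132) + (33/132)·log₂(33/132) + (34/132)·log₂(34/132))
  = 2.222 bits

2.222 bits


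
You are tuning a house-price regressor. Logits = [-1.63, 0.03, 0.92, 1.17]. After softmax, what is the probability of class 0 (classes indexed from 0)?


Exponentials: e^-1.63=0.1959, e^0.03=1.0305, e^0.92=2.5093, e^1.17=3.222
Sum = 6.9577
Softmax = [0.0282, 0.1481, 0.3607, 0.4631]
p[0] = 0.1959/6.9577 = 0.0282

0.0282


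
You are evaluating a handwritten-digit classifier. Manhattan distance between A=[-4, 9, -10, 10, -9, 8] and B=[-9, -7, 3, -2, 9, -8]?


d = |-4+ 9| + |9+ 7| + |-10-3| + |10+ 2| + |-9-9| + |8+ 8|
  = 5 + 16 + 13 + 12 + 18 + 16
  = 80

80


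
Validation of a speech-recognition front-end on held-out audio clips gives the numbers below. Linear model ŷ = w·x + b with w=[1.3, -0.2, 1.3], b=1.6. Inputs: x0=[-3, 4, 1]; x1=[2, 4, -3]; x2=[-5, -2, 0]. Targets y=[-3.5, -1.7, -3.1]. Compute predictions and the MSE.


ŷ0 = (1.3)·(-3) + (-0.2)·(4) + (1.3)·(1) + 1.6 = -1.8
ŷ1 = (1.3)·(2) + (-0.2)·(4) + (1.3)·(-3) + 1.6 = -0.5
ŷ2 = (1.3)·(-5) + (-0.2)·(-2) + (1.3)·(0) + 1.6 = -4.5
errors² = [2.89, 1.44, 1.96]
MSE = 6.2900/3 = 2.0967

2.0967


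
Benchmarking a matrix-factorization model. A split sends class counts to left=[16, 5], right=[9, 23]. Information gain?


Parent = [25, 28], H_parent = 0.9977
H_left = 0.7919 (n=21), H_right = 0.8571 (n=32)
H_children = (21/53)·0.7919 + (32/53)·0.8571 = 0.8313
IG = 0.9977 - 0.8313 = 0.1664

0.1664


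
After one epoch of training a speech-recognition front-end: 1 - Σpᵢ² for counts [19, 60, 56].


Probabilities: [19/135, 60/135, 56/135] ≈ [0.1407, 0.4444, 0.4148]
Σpᵢ² = (361 + 3600 + 3136)/135² = 7097/18225
Gini = 1 - Σpᵢ² = 1 - 7097/18225 = 0.6106

0.6106


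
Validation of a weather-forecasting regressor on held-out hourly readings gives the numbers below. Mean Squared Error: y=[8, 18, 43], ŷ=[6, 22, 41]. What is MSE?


Squared errors: (8-6)²=4, (18-22)²=16, (43-41)²=4
Sum = 24
MSE = 24/3 = 8

8


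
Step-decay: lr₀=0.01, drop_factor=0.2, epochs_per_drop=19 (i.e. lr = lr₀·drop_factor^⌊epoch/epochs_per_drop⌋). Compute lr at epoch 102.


n_drops = ⌊102/19⌋ = 5
lr = 0.01·0.2^5 = 0.01·0.00032 = 0.0000032

0.0000032


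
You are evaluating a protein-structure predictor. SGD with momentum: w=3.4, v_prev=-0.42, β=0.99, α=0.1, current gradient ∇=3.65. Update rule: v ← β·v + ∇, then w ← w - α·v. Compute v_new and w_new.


v_new = 0.99·-0.42 + 3.65 = -0.4158 + 3.65 = 3.2342
w_new = 3.4 - 0.1·3.2342 = 3.4 - 0.32342 = 3.07658

v_new=3.2342, w_new=3.07658


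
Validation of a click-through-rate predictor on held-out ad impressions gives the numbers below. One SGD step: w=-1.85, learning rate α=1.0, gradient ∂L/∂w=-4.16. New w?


w_new = w - α·∇
= -1.85 - 1.0·-4.16
= -1.85 + 4.16
= 2.31

2.31


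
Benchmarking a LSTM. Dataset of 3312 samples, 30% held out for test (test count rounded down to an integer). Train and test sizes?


Test = ⌊3312·30/100⌋ = 993
Train = 3312 - 993 = 2319

Train: 2319, Test: 993


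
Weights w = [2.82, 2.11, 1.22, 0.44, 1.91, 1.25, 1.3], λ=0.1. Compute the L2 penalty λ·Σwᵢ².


‖w‖₂² = (2.82)² + (2.11)² + (1.22)² + (0.44)² + (1.91)² + (1.25)² + (1.3)²
     = 7.9524 + 4.4521 + 1.4884 + 0.1936 + 3.6481 + 1.5625 + 1.69
     = 20.9871
λ·‖w‖₂² = 0.1·20.9871 = 2.09871

2.09871


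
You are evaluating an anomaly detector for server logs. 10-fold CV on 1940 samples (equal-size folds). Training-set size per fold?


Fold size = 1940/10 = 194
Training per fold = 1940 - 194 = 1746

1746


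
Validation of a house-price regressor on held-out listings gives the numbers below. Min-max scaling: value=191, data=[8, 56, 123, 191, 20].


min=8, max=191
(191-8)/(191-8) = 183/183 = 1.0

1.0


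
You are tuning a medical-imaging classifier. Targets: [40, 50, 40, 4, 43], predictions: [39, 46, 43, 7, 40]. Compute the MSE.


Squared errors: (40-39)²=1, (50-46)²=16, (40-43)²=9, (4-7)²=9, (43-40)²=9
Sum = 44
MSE = 44/5 = 44/5

44/5


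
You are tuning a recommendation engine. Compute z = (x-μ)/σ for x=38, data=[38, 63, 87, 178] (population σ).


μ = 91.5, σ = 52.8607
z = (38 - 91.5)/52.8607 = -1.0121

-1.0121


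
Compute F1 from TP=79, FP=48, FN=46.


Precision = 79/127 = 0.622
Recall = 79/125 = 0.632
F1 = 2·P·R/(P+R) = 2·TP/(2·TP+FP+FN) = 158/(158+48+46) = 158/252 = 0.627

0.627


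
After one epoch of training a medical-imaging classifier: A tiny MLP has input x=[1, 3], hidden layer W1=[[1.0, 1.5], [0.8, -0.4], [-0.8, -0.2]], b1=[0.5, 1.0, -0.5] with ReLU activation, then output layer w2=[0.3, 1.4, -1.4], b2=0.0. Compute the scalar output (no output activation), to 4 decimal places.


z1[0] = (1.0)·(1) + (1.5)·(3) + 0.5 = 6.0
z1[1] = (0.8)·(1) + (-0.4)·(3) + 1.0 = 0.6
z1[2] = (-0.8)·(1) + (-0.2)·(3) - 0.5 = -1.9
h = ReLU(z1) = [6.0, 0.6, 0.0]
output = (0.3)·(6.0) + (1.4)·(0.6) + (-1.4)·(0.0) + 0.0 = 2.64

2.64


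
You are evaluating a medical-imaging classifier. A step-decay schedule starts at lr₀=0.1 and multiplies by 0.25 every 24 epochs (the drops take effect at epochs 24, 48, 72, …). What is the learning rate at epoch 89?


n_drops = ⌊89/24⌋ = 3
lr = 0.1·0.25^3 = 0.1·0.015625 = 0.0015625

0.0015625


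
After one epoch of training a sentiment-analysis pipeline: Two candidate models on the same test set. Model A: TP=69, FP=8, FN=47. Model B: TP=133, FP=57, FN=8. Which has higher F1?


Model A: P=69/77=0.8961, R=69/116=0.5948, F1=2PR/(P+R)=2TP/(2TP+FP+FN)=138/193=0.715
Model B: P=133/190=0.7, R=133/141=0.9433, F1=2PR/(P+R)=2TP/(2TP+FP+FN)=266/331=0.8036
0.715 < 0.8036 → Model B

Model B


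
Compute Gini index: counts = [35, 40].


Probabilities: [35/75, 40/75] ≈ [0.4667, 0.5333]
Σpᵢ² = (1225 + 1600)/75² = 2825/5625
Gini = 1 - Σpᵢ² = 1 - 2825/5625 = 0.4978

0.4978


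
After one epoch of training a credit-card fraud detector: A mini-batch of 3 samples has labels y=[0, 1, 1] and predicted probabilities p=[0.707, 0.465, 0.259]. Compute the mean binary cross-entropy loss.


L[0] = -ln(1-0.707) = -ln(0.293) = 1.2276
L[1] = -ln(0.465) = 0.7657
L[2] = -ln(0.259) = 1.3509
mean = (1.2276 + 0.7657 + 1.3509)/3 = 1.1147

1.1147


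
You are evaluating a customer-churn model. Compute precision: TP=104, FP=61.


Precision = TP/(TP+FP)
= 104/(104+61)
= 104/165 = 63.03%

63.03%


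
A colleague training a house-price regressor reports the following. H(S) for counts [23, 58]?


Probabilities: [23/81, 58/81] ≈ [0.284, 0.716]
H = -((23/81)·log₂(23/81) + (58/81)·log₂(58/81))
  = 0.8608 bits

0.8608 bits


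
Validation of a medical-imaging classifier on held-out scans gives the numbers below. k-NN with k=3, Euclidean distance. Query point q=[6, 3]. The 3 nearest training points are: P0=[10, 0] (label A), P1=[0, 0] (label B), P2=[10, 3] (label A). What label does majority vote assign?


d(q,P0) = 5.0  (label A)
d(q,P1) = 6.7082  (label B)
d(q,P2) = 4.0  (label A)
Votes: A=2, B=1
Majority → A

A


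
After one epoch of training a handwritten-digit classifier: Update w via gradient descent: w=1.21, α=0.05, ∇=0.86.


w_new = w - α·∇
= 1.21 - 0.05·0.86
= 1.21 - 0.043
= 1.167

1.167


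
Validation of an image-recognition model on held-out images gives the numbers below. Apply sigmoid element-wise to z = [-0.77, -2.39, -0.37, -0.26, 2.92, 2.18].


σ(-0.77) = 1/(1+e^0.77) = 0.3165
σ(-2.39) = 1/(1+e^2.39) = 0.0839
σ(-0.37) = 1/(1+e^0.37) = 0.4085
σ(-0.26) = 1/(1+e^0.26) = 0.4354
σ(2.92) = 1/(1+e^-2.92) = 0.9488
σ(2.18) = 1/(1+e^-2.18) = 0.8984
result = [0.3165, 0.0839, 0.4085, 0.4354, 0.9488, 0.8984]

[0.3165, 0.0839, 0.4085, 0.4354, 0.9488, 0.8984]


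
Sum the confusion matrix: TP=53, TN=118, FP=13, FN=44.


Total = TP + TN + FP + FN
= 53 + 118 + 13 + 44
= 228
(Predicted positive: 66, predicted negative: 162)

228


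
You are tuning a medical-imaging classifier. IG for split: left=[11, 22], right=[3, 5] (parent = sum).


Parent = [14, 27], H_parent = 0.9262
H_left = 0.9183 (n=33), H_right = 0.9544 (n=8)
H_children = (33/41)·0.9183 + (8/41)·0.9544 = 0.9253
IG = 0.9262 - 0.9253 = 0.0009

0.0009


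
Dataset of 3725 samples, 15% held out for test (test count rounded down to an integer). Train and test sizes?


Test = ⌊3725·15/100⌋ = 558
Train = 3725 - 558 = 3167

Train: 3167, Test: 558


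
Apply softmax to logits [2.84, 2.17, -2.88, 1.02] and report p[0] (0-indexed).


Exponentials: e^2.84=17.1158, e^2.17=8.7583, e^-2.88=0.0561, e^1.02=2.7732
Sum = 28.7034
Softmax = [0.5963, 0.3051, 0.002, 0.0966]
p[0] = 17.1158/28.7034 = 0.5963

0.5963


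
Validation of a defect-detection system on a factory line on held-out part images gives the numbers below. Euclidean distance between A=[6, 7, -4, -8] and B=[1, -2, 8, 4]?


d = √((6-1)² + (7+ 2)² + (-4-8)² + (-8-4)²)
  = √(25 + 81 + 144 + 144)
  = √394 = 19.8494

19.8494


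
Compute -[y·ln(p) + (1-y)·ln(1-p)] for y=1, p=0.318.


BCE = -[y·ln(p) + (1-y)·ln(1-p)]
= -1·ln(0.318) - 0
= -ln(0.318) = 1.1457

1.1457


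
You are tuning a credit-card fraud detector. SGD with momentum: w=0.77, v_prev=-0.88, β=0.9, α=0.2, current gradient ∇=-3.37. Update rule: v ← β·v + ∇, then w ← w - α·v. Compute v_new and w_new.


v_new = 0.9·-0.88 - 3.37 = -0.792 - 3.37 = -4.162
w_new = 0.77 - 0.2·-4.162 = 0.77 + 0.8324 = 1.6024

v_new=-4.162, w_new=1.6024


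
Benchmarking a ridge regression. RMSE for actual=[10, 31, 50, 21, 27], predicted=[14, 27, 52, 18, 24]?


MSE = 54/5 = 10.8
RMSE = √(54/5) = 3.2863

3.2863


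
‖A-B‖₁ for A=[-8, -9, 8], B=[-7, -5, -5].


d = |-8+ 7| + |-9+ 5| + |8+ 5|
  = 1 + 4 + 13
  = 18

18


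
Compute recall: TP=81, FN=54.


Recall = TP/(TP+FN)
= 81/(81+54)
= 81/135 = 60.0%

60.0%


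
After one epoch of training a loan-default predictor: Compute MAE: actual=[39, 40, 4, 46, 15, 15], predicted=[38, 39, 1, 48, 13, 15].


Absolute errors: |39-38|=1, |40-39|=1, |4-1|=3, |46-48|=2, |15-13|=2, |15-15|=0
Sum = 9
MAE = 9/6 = 3/2

3/2


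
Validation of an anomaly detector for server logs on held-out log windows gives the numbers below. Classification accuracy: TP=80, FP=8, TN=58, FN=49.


Accuracy = (TP+TN)/(TP+TN+FP+FN)
= (80+58)/(195)
= 138/195 = 70.77%

70.77%


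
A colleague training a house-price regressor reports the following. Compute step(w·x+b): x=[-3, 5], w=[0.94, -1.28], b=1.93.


z = (-3)·(0.94) + (5)·(-1.28) + 1.93
  = -7.29
step(z) = 0 (z<0)

0


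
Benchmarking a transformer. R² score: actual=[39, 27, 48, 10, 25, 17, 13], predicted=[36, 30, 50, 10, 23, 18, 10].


ȳ = 25.5714
SS_res = Σ(y-ŷ)² = 36
SS_tot = Σ(y-ȳ)² = 1159.71
R² = 1 - SS_res/SS_tot = 1 - 0.031 = 0.969

0.969


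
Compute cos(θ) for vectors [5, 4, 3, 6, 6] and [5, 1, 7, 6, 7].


A·B = 5·5 + 4·1 + 3·7 + 6·6 + 6·7 = 128
‖A‖ = √122 = 11.0454, ‖B‖ = √160 = 12.6491
cos = 128/(√122·√160) = 128/√19520 = 0.9162

0.9162


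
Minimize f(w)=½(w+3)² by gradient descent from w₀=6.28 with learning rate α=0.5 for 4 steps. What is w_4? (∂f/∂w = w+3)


step 1: grad = 6.28+3 = 9.28; w = 6.28 - 0.5·(9.28) = 1.64
step 2: grad = 1.64+3 = 4.64; w = 1.64 - 0.5·(4.64) = -0.68
step 3: grad = -0.68+3 = 2.32; w = -0.68 - 0.5·(2.32) = -1.84
step 4: grad = -1.84+3 = 1.16; w = -1.84 - 0.5·(1.16) = -2.42

-2.42


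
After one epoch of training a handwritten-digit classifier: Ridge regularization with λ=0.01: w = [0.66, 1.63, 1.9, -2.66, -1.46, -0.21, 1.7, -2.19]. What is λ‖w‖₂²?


‖w‖₂² = (0.66)² + (1.63)² + (1.9)² + (-2.66)² + (-1.46)² + (-0.21)² + (1.7)² + (-2.19)²
     = 0.4356 + 2.6569 + 3.61 + 7.0756 + 2.1316 + 0.0441 + 2.89 + 4.7961
     = 23.6399
λ·‖w‖₂² = 0.01·23.6399 = 0.236399

0.236399


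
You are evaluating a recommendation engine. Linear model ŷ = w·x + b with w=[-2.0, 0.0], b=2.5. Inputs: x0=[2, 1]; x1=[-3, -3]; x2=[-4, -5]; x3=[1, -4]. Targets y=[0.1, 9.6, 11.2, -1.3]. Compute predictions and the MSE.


ŷ0 = (-2.0)·(2) + (0.0)·(1) + 2.5 = -1.5
ŷ1 = (-2.0)·(-3) + (0.0)·(-3) + 2.5 = 8.5
ŷ2 = (-2.0)·(-4) + (0.0)·(-5) + 2.5 = 10.5
ŷ3 = (-2.0)·(1) + (0.0)·(-4) + 2.5 = 0.5
errors² = [2.56, 1.21, 0.49, 3.24]
MSE = 7.5000/4 = 1.875

1.875


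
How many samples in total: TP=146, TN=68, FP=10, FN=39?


Total = TP + TN + FP + FN
= 146 + 68 + 10 + 39
= 263
(Predicted positive: 156, predicted negative: 107)

263


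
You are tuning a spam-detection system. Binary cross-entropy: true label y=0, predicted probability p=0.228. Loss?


BCE = -[y·ln(p) + (1-y)·ln(1-p)]
= -0 - 1·ln(1-0.228)
= -ln(0.772) = 0.2588

0.2588


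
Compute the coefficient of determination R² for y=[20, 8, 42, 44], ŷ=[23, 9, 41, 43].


ȳ = 28.5
SS_res = Σ(y-ŷ)² = 12
SS_tot = Σ(y-ȳ)² = 915
R² = 1 - SS_res/SS_tot = 1 - 0.0131 = 0.9869

0.9869


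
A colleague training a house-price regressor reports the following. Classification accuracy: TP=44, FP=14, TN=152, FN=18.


Accuracy = (TP+TN)/(TP+TN+FP+FN)
= (44+152)/(228)
= 196/228 = 85.96%

85.96%


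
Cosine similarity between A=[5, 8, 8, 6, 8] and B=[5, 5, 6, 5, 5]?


A·B = 5·5 + 8·5 + 8·6 + 6·5 + 8·5 = 183
‖A‖ = √253 = 15.906, ‖B‖ = √136 = 11.6619
cos = 183/(√253·√136) = 183/√34408 = 0.9866

0.9866


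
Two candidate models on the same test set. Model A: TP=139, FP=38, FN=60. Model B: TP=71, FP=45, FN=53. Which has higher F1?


Model A: P=139/177=0.7853, R=139/199=0.6985, F1=2PR/(P+R)=2TP/(2TP+FP+FN)=278/376=0.7394
Model B: P=71/116=0.6121, R=71/124=0.5726, F1=2PR/(P+R)=2TP/(2TP+FP+FN)=142/240=0.5917
0.7394 > 0.5917 → Model A

Model A


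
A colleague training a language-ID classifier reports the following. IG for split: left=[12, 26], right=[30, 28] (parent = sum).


Parent = [42, 54], H_parent = 0.9887
H_left = 0.8997 (n=38), H_right = 0.9991 (n=58)
H_children = (38/96)·0.8997 + (58/96)·0.9991 = 0.9598
IG = 0.9887 - 0.9598 = 0.0289

0.0289


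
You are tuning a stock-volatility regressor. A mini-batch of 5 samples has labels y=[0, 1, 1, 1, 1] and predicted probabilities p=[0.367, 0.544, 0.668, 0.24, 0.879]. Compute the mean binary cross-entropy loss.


L[0] = -ln(1-0.367) = -ln(0.633) = 0.4573
L[1] = -ln(0.544) = 0.6088
L[2] = -ln(0.668) = 0.4035
L[3] = -ln(0.24) = 1.4271
L[4] = -ln(0.879) = 0.129
mean = (0.4573 + 0.6088 + 0.4035 + 1.4271 + 0.129)/5 = 0.6051

0.6051


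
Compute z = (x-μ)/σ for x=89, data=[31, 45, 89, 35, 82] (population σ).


μ = 56.4, σ = 24.2949
z = (89 - 56.4)/24.2949 = 1.3418

1.3418


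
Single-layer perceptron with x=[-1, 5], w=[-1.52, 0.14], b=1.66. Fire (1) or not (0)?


z = (-1)·(-1.52) + (5)·(0.14) + 1.66
  = 3.88
step(z) = 1 (z≥0)

1


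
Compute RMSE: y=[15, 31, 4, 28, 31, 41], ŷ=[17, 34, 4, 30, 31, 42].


MSE = 18/6 = 3
RMSE = √(18/6) = 1.7321

1.7321


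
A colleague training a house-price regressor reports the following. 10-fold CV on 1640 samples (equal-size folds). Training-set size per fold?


Fold size = 1640/10 = 164
Training per fold = 1640 - 164 = 1476

1476


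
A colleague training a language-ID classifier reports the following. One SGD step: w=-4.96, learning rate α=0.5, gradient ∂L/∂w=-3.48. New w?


w_new = w - α·∇
= -4.96 - 0.5·-3.48
= -4.96 + 1.74
= -3.22

-3.22


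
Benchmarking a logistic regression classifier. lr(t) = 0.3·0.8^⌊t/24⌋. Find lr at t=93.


n_drops = ⌊93/24⌋ = 3
lr = 0.3·0.8^3 = 0.3·0.512 = 0.1536

0.1536


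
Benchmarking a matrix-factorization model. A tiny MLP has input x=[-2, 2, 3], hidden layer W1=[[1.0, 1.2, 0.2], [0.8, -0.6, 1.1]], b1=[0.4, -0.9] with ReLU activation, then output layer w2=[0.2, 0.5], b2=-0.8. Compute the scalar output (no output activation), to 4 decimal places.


z1[0] = (1.0)·(-2) + (1.2)·(2) + (0.2)·(3) + 0.4 = 1.4
z1[1] = (0.8)·(-2) + (-0.6)·(2) + (1.1)·(3) - 0.9 = -0.4
h = ReLU(z1) = [1.4, 0.0]
output = (0.2)·(1.4) + (0.5)·(0.0) - 0.8 = -0.52

-0.52


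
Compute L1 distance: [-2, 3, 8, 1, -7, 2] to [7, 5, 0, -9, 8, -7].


d = |-2-7| + |3-5| + |8-0| + |1+ 9| + |-7-8| + |2+ 7|
  = 9 + 2 + 8 + 10 + 15 + 9
  = 53

53


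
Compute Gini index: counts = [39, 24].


Probabilities: [39/63, 24/63] ≈ [0.619, 0.381]
Σpᵢ² = (1521 + 576)/63² = 2097/3969
Gini = 1 - Σpᵢ² = 1 - 2097/3969 = 0.4717

0.4717


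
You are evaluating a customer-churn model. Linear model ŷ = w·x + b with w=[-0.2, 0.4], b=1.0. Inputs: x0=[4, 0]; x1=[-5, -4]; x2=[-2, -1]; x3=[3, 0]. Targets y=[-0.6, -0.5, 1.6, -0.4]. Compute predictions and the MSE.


ŷ0 = (-0.2)·(4) + (0.4)·(0) + 1.0 = 0.2
ŷ1 = (-0.2)·(-5) + (0.4)·(-4) + 1.0 = 0.4
ŷ2 = (-0.2)·(-2) + (0.4)·(-1) + 1.0 = 1.0
ŷ3 = (-0.2)·(3) + (0.4)·(0) + 1.0 = 0.4
errors² = [0.64, 0.81, 0.36, 0.64]
MSE = 2.4500/4 = 0.6125

0.6125


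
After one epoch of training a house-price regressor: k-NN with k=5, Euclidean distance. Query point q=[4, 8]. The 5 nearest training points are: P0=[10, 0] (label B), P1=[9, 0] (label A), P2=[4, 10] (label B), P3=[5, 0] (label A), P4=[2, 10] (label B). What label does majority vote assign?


d(q,P0) = 10.0  (label B)
d(q,P1) = 9.434  (label A)
d(q,P2) = 2.0  (label B)
d(q,P3) = 8.0623  (label A)
d(q,P4) = 2.8284  (label B)
Votes: A=2, B=3
Majority → B

B


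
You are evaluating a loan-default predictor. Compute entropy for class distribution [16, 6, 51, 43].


Probabilities: [16/116, 6/116, 51/116, 43/116] ≈ [0.1379, 0.0517, 0.4397, 0.3707]
H = -((16/116)·log₂(16/116) + (6/116)·log₂(6/116) + (51/116)·log₂(51/116) + (43/116)·log₂(43/116))
  = 1.6672 bits

1.6672 bits


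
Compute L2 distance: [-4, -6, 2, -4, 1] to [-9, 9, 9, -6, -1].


d = √((-4+ 9)² + (-6-9)² + (2-9)² + (-4+ 6)² + (1+ 1)²)
  = √(25 + 225 + 49 + 4 + 4)
  = √307 = 17.5214

17.5214


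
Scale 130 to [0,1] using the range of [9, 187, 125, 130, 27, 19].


min=9, max=187
(130-9)/(187-9) = 121/178 = 0.6798

0.6798


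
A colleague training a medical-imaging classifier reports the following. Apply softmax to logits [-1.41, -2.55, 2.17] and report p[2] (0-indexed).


Exponentials: e^-1.41=0.2441, e^-2.55=0.0781, e^2.17=8.7583
Sum = 9.0805
Softmax = [0.0269, 0.0086, 0.9645]
p[2] = 8.7583/9.0805 = 0.9645

0.9645


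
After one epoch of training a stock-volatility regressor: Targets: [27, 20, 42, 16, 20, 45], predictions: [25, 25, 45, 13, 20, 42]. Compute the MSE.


Squared errors: (27-25)²=4, (20-25)²=25, (42-45)²=9, (16-13)²=9, (20-20)²=0, (45-42)²=9
Sum = 56
MSE = 56/6 = 28/3

28/3


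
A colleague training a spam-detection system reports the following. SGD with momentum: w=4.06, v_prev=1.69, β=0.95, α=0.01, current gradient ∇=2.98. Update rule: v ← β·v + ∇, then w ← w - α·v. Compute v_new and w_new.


v_new = 0.95·1.69 + 2.98 = 1.6055 + 2.98 = 4.5855
w_new = 4.06 - 0.01·4.5855 = 4.06 - 0.045855 = 4.014145

v_new=4.5855, w_new=4.014145


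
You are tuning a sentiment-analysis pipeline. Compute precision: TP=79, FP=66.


Precision = TP/(TP+FP)
= 79/(79+66)
= 79/145 = 54.48%

54.48%


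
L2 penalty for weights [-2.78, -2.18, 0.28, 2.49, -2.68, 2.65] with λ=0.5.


‖w‖₂² = (-2.78)² + (-2.18)² + (0.28)² + (2.49)² + (-2.68)² + (2.65)²
     = 7.7284 + 4.7524 + 0.0784 + 6.2001 + 7.1824 + 7.0225
     = 32.9642
λ·‖w‖₂² = 0.5·32.9642 = 16.4821

16.4821


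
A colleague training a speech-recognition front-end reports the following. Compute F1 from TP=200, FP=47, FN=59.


Precision = 200/247 = 0.8097
Recall = 200/259 = 0.7722
F1 = 2·P·R/(P+R) = 2·TP/(2·TP+FP+FN) = 400/(400+47+59) = 400/506 = 0.7905

0.7905


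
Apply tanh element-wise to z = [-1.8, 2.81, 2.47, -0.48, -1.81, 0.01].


tanh(-1.8) = -0.9468
tanh(2.81) = 0.9928
tanh(2.47) = 0.9858
tanh(-0.48) = -0.4462
tanh(-1.81) = -0.9478
tanh(0.01) = 0.01
result = [-0.9468, 0.9928, 0.9858, -0.4462, -0.9478, 0.01]

[-0.9468, 0.9928, 0.9858, -0.4462, -0.9478, 0.01]


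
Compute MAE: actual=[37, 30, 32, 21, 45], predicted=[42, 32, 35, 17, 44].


Absolute errors: |37-42|=5, |30-32|=2, |32-35|=3, |21-17|=4, |45-44|=1
Sum = 15
MAE = 15/5 = 3

3


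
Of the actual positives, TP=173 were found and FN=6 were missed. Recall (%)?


Recall = TP/(TP+FN)
= 173/(173+6)
= 173/179 = 96.65%

96.65%


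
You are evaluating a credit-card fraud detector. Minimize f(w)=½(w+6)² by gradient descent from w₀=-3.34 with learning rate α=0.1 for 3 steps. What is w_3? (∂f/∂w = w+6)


step 1: grad = -3.34+6 = 2.66; w = -3.34 - 0.1·(2.66) = -3.606
step 2: grad = -3.606+6 = 2.394; w = -3.606 - 0.1·(2.394) = -3.8454
step 3: grad = -3.8454+6 = 2.1546; w = -3.8454 - 0.1·(2.1546) = -4.06086

-4.06086


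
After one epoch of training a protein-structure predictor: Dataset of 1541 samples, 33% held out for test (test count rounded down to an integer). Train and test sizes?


Test = ⌊1541·33/100⌋ = 508
Train = 1541 - 508 = 1033

Train: 1033, Test: 508


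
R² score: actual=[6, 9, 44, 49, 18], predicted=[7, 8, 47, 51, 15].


ȳ = 25.2
SS_res = Σ(y-ŷ)² = 24
SS_tot = Σ(y-ȳ)² = 1602.8
R² = 1 - SS_res/SS_tot = 1 - 0.015 = 0.985

0.985


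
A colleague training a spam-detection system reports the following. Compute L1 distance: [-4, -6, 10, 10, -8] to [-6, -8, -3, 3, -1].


d = |-4+ 6| + |-6+ 8| + |10+ 3| + |10-3| + |-8+ 1|
  = 2 + 2 + 13 + 7 + 7
  = 31

31


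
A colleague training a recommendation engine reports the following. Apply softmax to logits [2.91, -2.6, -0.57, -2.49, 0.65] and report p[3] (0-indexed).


Exponentials: e^2.91=18.3568, e^-2.6=0.0743, e^-0.57=0.5655, e^-2.49=0.0829, e^0.65=1.9155
Sum = 20.995
Softmax = [0.8743, 0.0035, 0.0269, 0.0039, 0.0912]
p[3] = 0.0829/20.995 = 0.0039

0.0039


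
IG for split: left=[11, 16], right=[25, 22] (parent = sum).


Parent = [36, 38], H_parent = 0.9995
H_left = 0.9751 (n=27), H_right = 0.9971 (n=47)
H_children = (27/74)·0.9751 + (47/74)·0.9971 = 0.9891
IG = 0.9995 - 0.9891 = 0.0104

0.0104


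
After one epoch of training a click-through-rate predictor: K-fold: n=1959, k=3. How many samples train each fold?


Fold size = 1959/3 = 653
Training per fold = 1959 - 653 = 1306

1306


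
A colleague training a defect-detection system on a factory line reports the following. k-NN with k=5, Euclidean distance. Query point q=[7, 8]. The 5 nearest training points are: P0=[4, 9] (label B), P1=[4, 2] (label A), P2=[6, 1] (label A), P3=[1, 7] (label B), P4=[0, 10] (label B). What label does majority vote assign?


d(q,P0) = 3.1623  (label B)
d(q,P1) = 6.7082  (label A)
d(q,P2) = 7.0711  (label A)
d(q,P3) = 6.0828  (label B)
d(q,P4) = 7.2801  (label B)
Votes: A=2, B=3
Majority → B

B


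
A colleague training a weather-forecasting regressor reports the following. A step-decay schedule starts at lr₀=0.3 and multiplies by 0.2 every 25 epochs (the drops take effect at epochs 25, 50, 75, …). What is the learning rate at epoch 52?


n_drops = ⌊52/25⌋ = 2
lr = 0.3·0.2^2 = 0.3·0.04 = 0.012

0.012


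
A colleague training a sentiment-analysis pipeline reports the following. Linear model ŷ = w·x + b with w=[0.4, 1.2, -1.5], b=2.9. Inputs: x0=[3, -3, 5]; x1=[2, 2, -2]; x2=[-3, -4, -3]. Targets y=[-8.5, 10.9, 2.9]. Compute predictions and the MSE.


ŷ0 = (0.4)·(3) + (1.2)·(-3) + (-1.5)·(5) + 2.9 = -7.0
ŷ1 = (0.4)·(2) + (1.2)·(2) + (-1.5)·(-2) + 2.9 = 9.1
ŷ2 = (0.4)·(-3) + (1.2)·(-4) + (-1.5)·(-3) + 2.9 = 1.4
errors² = [2.25, 3.24, 2.25]
MSE = 7.7400/3 = 2.58

2.58


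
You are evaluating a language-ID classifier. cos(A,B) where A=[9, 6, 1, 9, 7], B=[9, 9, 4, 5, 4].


A·B = 9·9 + 6·9 + 1·4 + 9·5 + 7·4 = 212
‖A‖ = √248 = 15.748, ‖B‖ = √219 = 14.7986
cos = 212/(√248·√219) = 212/√54312 = 0.9097

0.9097


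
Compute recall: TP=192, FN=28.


Recall = TP/(TP+FN)
= 192/(192+28)
= 192/220 = 87.27%

87.27%


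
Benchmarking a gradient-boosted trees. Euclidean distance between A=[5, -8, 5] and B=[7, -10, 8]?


d = √((5-7)² + (-8+ 10)² + (5-8)²)
  = √(4 + 4 + 9)
  = √17 = 4.1231

4.1231


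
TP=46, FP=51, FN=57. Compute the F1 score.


Precision = 46/97 = 0.4742
Recall = 46/103 = 0.4466
F1 = 2·P·R/(P+R) = 2·TP/(2·TP+FP+FN) = 92/(92+51+57) = 92/200 = 0.46

0.46


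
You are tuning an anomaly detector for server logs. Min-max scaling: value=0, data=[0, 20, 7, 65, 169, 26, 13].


min=0, max=169
(0-0)/(169-0) = 0/169 = 0.0

0.0


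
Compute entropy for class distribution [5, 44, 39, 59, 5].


Probabilities: [5/152, 44/152, 39/152, 59/152, 5/152] ≈ [0.0329, 0.2895, 0.2566, 0.3882, 0.0329]
H = -((5/152)·log₂(5/152) + (44/152)·log₂(44/152) + (39/152)·log₂(39/152) + (59/152)·log₂(59/152) + (5/152)·log₂(5/152))
  = 1.8753 bits

1.8753 bits


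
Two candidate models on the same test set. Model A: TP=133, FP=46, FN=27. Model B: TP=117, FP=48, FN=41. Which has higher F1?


Model A: P=133/179=0.743, R=133/160=0.8313, F1=2PR/(P+R)=2TP/(2TP+FP+FN)=266/339=0.7847
Model B: P=117/165=0.7091, R=117/158=0.7405, F1=2PR/(P+R)=2TP/(2TP+FP+FN)=234/323=0.7245
0.7847 > 0.7245 → Model A

Model A


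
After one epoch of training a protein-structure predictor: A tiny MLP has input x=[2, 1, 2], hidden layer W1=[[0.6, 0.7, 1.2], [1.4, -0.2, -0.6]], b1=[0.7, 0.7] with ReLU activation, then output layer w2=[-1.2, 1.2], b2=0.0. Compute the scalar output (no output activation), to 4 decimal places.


z1[0] = (0.6)·(2) + (0.7)·(1) + (1.2)·(2) + 0.7 = 5.0
z1[1] = (1.4)·(2) + (-0.2)·(1) + (-0.6)·(2) + 0.7 = 2.1
h = ReLU(z1) = [5.0, 2.1]
output = (-1.2)·(5.0) + (1.2)·(2.1) + 0.0 = -3.48

-3.48


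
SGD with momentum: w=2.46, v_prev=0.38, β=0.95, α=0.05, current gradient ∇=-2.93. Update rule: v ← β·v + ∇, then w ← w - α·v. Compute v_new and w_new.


v_new = 0.95·0.38 - 2.93 = 0.361 - 2.93 = -2.569
w_new = 2.46 - 0.05·-2.569 = 2.46 + 0.12845 = 2.58845

v_new=-2.569, w_new=2.58845


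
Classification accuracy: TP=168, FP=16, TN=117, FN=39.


Accuracy = (TP+TN)/(TP+TN+FP+FN)
= (168+117)/(340)
= 285/340 = 83.82%

83.82%


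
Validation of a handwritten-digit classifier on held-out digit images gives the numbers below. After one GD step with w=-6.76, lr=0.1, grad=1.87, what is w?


w_new = w - α·∇
= -6.76 - 0.1·1.87
= -6.76 - 0.187
= -6.947

-6.947


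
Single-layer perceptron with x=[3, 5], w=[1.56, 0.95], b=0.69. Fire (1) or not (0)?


z = (3)·(1.56) + (5)·(0.95) + 0.69
  = 10.12
step(z) = 1 (z≥0)

1


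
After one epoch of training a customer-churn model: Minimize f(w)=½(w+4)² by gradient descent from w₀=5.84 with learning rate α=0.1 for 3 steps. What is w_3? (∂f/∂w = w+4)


step 1: grad = 5.84+4 = 9.84; w = 5.84 - 0.1·(9.84) = 4.856
step 2: grad = 4.856+4 = 8.856; w = 4.856 - 0.1·(8.856) = 3.9704
step 3: grad = 3.9704+4 = 7.9704; w = 3.9704 - 0.1·(7.9704) = 3.17336

3.17336


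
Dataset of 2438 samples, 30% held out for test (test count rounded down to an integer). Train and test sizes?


Test = ⌊2438·30/100⌋ = 731
Train = 2438 - 731 = 1707

Train: 1707, Test: 731


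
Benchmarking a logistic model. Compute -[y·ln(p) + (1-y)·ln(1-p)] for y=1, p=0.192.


BCE = -[y·ln(p) + (1-y)·ln(1-p)]
= -1·ln(0.192) - 0
= -ln(0.192) = 1.6503

1.6503


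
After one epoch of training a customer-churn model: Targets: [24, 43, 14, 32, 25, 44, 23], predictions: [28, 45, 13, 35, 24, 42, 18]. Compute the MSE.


Squared errors: (24-28)²=16, (43-45)²=4, (14-13)²=1, (32-35)²=9, (25-24)²=1, (44-42)²=4, (23-18)²=25
Sum = 60
MSE = 60/7 = 60/7

60/7


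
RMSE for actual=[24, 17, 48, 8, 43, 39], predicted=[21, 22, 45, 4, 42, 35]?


MSE = 76/6 = 12.6667
RMSE = √(76/6) = 3.559

3.559


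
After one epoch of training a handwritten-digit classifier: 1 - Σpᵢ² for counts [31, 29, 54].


Probabilities: [31/114, 29/114, 54/114] ≈ [0.2719, 0.2544, 0.4737]
Σpᵢ² = (961 + 841 + 2916)/114² = 4718/12996
Gini = 1 - Σpᵢ² = 1 - 4718/12996 = 0.637

0.637


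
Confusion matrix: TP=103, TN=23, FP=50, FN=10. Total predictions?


Total = TP + TN + FP + FN
= 103 + 23 + 50 + 10
= 186
(Predicted positive: 153, predicted negative: 33)

186


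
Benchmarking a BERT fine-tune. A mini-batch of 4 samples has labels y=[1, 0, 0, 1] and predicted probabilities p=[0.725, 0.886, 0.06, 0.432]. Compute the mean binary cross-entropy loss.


L[0] = -ln(0.725) = 0.3216
L[1] = -ln(1-0.886) = -ln(0.114) = 2.1716
L[2] = -ln(1-0.06) = -ln(0.94) = 0.0619
L[3] = -ln(0.432) = 0.8393
mean = (0.3216 + 2.1716 + 0.0619 + 0.8393)/4 = 0.8486

0.8486


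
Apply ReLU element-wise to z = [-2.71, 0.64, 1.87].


ReLU(-2.71) = max(0, -2.71) = 0.0
ReLU(0.64) = max(0, 0.64) = 0.64
ReLU(1.87) = max(0, 1.87) = 1.87
result = [0.0, 0.64, 1.87]

[0.0, 0.64, 1.87]


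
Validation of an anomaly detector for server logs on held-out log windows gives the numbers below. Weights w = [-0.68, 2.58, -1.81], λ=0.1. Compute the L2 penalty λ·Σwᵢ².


‖w‖₂² = (-0.68)² + (2.58)² + (-1.81)²
     = 0.4624 + 6.6564 + 3.2761
     = 10.3949
λ·‖w‖₂² = 0.1·10.3949 = 1.03949

1.03949


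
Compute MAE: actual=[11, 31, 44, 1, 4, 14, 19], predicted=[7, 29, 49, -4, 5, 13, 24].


Absolute errors: |11-7|=4, |31-29|=2, |44-49|=5, |1+ 4|=5, |4-5|=1, |14-13|=1, |19-24|=5
Sum = 23
MAE = 23/7 = 23/7

23/7


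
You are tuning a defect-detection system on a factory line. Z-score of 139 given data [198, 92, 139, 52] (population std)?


μ = 120.25, σ = 54.4352
z = (139 - 120.25)/54.4352 = 0.3444

0.3444


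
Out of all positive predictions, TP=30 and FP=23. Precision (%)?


Precision = TP/(TP+FP)
= 30/(30+23)
= 30/53 = 56.6%

56.6%


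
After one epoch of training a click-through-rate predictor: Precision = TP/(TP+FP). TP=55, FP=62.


Precision = TP/(TP+FP)
= 55/(55+62)
= 55/117 = 47.01%

47.01%


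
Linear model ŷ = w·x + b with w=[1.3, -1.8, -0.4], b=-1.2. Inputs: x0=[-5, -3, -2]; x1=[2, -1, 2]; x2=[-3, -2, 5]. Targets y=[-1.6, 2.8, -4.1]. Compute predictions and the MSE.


ŷ0 = (1.3)·(-5) + (-1.8)·(-3) + (-0.4)·(-2) - 1.2 = -1.5
ŷ1 = (1.3)·(2) + (-1.8)·(-1) + (-0.4)·(2) - 1.2 = 2.4
ŷ2 = (1.3)·(-3) + (-1.8)·(-2) + (-0.4)·(5) - 1.2 = -3.5
errors² = [0.01, 0.16, 0.36]
MSE = 0.5300/3 = 0.1767

0.1767


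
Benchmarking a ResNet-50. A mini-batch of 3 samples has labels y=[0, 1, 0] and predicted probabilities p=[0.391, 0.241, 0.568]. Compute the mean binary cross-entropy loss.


L[0] = -ln(1-0.391) = -ln(0.609) = 0.4959
L[1] = -ln(0.241) = 1.423
L[2] = -ln(1-0.568) = -ln(0.432) = 0.8393
mean = (0.4959 + 1.423 + 0.8393)/3 = 0.9194

0.9194


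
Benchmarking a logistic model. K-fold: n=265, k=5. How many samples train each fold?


Fold size = 265/5 = 53
Training per fold = 265 - 53 = 212

212


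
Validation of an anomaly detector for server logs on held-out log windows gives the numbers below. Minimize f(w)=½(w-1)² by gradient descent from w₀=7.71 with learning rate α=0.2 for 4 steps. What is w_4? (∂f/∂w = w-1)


step 1: grad = 7.71-1 = 6.71; w = 7.71 - 0.2·(6.71) = 6.368
step 2: grad = 6.368-1 = 5.368; w = 6.368 - 0.2·(5.368) = 5.2944
step 3: grad = 5.2944-1 = 4.2944; w = 5.2944 - 0.2·(4.2944) = 4.43552
step 4: grad = 4.43552-1 = 3.43552; w = 4.43552 - 0.2·(3.43552) = 3.748416

3.748416


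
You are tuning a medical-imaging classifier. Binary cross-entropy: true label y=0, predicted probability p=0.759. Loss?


BCE = -[y·ln(p) + (1-y)·ln(1-p)]
= -0 - 1·ln(1-0.759)
= -ln(0.241) = 1.423

1.423


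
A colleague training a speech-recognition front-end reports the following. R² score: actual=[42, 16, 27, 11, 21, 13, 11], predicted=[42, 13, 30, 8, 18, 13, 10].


ȳ = 20.1429
SS_res = Σ(y-ŷ)² = 37
SS_tot = Σ(y-ȳ)² = 760.86
R² = 1 - SS_res/SS_tot = 1 - 0.0486 = 0.9514

0.9514


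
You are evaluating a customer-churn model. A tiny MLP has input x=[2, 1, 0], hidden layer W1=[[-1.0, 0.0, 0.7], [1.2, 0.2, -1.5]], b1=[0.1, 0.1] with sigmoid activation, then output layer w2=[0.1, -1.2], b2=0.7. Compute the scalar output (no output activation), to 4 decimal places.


z1[0] = (-1.0)·(2) + (0.0)·(1) + (0.7)·(0) + 0.1 = -1.9
z1[1] = (1.2)·(2) + (0.2)·(1) + (-1.5)·(0) + 0.1 = 2.7
h = sigmoid(z1) = [0.1301, 0.937]
output = (0.1)·(0.1301) + (-1.2)·(0.937) + 0.7 = -0.4114

-0.4114


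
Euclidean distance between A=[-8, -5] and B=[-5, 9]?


d = √((-8+ 5)² + (-5-9)²)
  = √(9 + 196)
  = √205 = 14.3178

14.3178


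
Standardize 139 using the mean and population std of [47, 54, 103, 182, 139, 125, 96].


μ = 106.5714, σ = 43.9443
z = (139 - 106.5714)/43.9443 = 0.7379

0.7379


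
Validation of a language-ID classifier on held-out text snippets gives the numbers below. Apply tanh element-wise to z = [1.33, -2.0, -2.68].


tanh(1.33) = 0.8692
tanh(-2.0) = -0.964
tanh(-2.68) = -0.9906
result = [0.8692, -0.964, -0.9906]

[0.8692, -0.964, -0.9906]


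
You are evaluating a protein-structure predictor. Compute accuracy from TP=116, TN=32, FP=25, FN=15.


Accuracy = (TP+TN)/(TP+TN+FP+FN)
= (116+32)/(188)
= 148/188 = 78.72%

78.72%


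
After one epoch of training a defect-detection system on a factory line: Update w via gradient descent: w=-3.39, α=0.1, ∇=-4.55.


w_new = w - α·∇
= -3.39 - 0.1·-4.55
= -3.39 + 0.455
= -2.935

-2.935


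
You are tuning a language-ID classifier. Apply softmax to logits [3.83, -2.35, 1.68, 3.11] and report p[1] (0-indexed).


Exponentials: e^3.83=46.0625, e^-2.35=0.0954, e^1.68=5.3656, e^3.11=22.421
Sum = 73.9445
Softmax = [0.6229, 0.0013, 0.0726, 0.3032]
p[1] = 0.0954/73.9445 = 0.0013

0.0013


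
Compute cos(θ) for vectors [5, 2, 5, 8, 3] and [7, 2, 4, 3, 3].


A·B = 5·7 + 2·2 + 5·4 + 8·3 + 3·3 = 92
‖A‖ = √127 = 11.2694, ‖B‖ = √87 = 9.3274
cos = 92/(√127·√87) = 92/√11049 = 0.8752

0.8752


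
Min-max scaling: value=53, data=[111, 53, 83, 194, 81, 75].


min=53, max=194
(53-53)/(194-53) = 0/141 = 0.0

0.0


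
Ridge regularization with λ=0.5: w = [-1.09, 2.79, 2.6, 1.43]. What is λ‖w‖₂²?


‖w‖₂² = (-1.09)² + (2.79)² + (2.6)² + (1.43)²
     = 1.1881 + 7.7841 + 6.76 + 2.0449
     = 17.7771
λ·‖w‖₂² = 0.5·17.7771 = 8.88855

8.88855


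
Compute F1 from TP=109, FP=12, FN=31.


Precision = 109/121 = 0.9008
Recall = 109/140 = 0.7786
F1 = 2·P·R/(P+R) = 2·TP/(2·TP+FP+FN) = 218/(218+12+31) = 218/261 = 0.8352

0.8352


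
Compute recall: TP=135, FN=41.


Recall = TP/(TP+FN)
= 135/(135+41)
= 135/176 = 76.7%

76.7%


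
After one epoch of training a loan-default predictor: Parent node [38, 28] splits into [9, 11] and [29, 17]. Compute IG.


Parent = [38, 28], H_parent = 0.9834
H_left = 0.9928 (n=20), H_right = 0.9503 (n=46)
H_children = (20/66)·0.9928 + (46/66)·0.9503 = 0.9632
IG = 0.9834 - 0.9632 = 0.0202

0.0202


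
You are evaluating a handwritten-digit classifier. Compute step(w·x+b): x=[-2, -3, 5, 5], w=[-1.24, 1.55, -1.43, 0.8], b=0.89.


z = (-2)·(-1.24) + (-3)·(1.55) + (5)·(-1.43) + (5)·(0.8) + 0.89
  = -4.43
step(z) = 0 (z<0)

0


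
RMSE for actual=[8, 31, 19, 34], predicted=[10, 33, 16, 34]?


MSE = 17/4 = 4.25
RMSE = √(17/4) = 2.0616

2.0616


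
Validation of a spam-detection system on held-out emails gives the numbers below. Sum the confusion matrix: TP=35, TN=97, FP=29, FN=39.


Total = TP + TN + FP + FN
= 35 + 97 + 29 + 39
= 200
(Predicted positive: 64, predicted negative: 136)

200


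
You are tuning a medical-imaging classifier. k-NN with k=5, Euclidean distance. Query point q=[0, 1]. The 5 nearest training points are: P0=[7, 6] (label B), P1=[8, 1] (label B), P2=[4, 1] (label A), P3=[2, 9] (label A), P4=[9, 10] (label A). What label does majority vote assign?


d(q,P0) = 8.6023  (label B)
d(q,P1) = 8.0  (label B)
d(q,P2) = 4.0  (label A)
d(q,P3) = 8.2462  (label A)
d(q,P4) = 12.7279  (label A)
Votes: A=3, B=2
Majority → A

A


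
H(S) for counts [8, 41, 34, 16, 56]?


Probabilities: [8/155, 41/155, 34/155, 16/155, 56/155] ≈ [0.0516, 0.2645, 0.2194, 0.1032, 0.3613]
H = -((8/155)·log₂(8/155) + (41/155)·log₂(41/155) + (34/155)·log₂(34/155) + (16/155)·log₂(16/155) + (56/155)·log₂(56/155))
  = 2.0771 bits

2.0771 bits


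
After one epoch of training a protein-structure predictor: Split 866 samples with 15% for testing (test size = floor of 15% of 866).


Test = ⌊866·15/100⌋ = 129
Train = 866 - 129 = 737

Train: 737, Test: 129


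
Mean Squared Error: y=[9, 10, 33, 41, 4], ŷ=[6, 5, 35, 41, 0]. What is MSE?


Squared errors: (9-6)²=9, (10-5)²=25, (33-35)²=4, (41-41)²=0, (4-0)²=16
Sum = 54
MSE = 54/5 = 54/5

54/5


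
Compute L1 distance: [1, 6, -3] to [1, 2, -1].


d = |1-1| + |6-2| + |-3+ 1|
  = 0 + 4 + 2
  = 6

6


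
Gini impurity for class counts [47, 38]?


Probabilities: [47/85, 38/85] ≈ [0.5529, 0.4471]
Σpᵢ² = (2209 + 1444)/85² = 3653/7225
Gini = 1 - Σpᵢ² = 1 - 3653/7225 = 0.4944

0.4944


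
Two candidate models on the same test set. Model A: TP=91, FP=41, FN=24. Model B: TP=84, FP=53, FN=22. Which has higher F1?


Model A: P=91/132=0.6894, R=91/115=0.7913, F1=2PR/(P+R)=2TP/(2TP+FP+FN)=182/247=0.7368
Model B: P=84/137=0.6131, R=84/106=0.7925, F1=2PR/(P+R)=2TP/(2TP+FP+FN)=168/243=0.6914
0.7368 > 0.6914 → Model A

Model A


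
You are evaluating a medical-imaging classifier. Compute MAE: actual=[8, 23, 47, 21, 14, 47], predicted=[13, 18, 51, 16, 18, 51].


Absolute errors: |8-13|=5, |23-18|=5, |47-51|=4, |21-16|=5, |14-18|=4, |47-51|=4
Sum = 27
MAE = 27/6 = 9/2

9/2


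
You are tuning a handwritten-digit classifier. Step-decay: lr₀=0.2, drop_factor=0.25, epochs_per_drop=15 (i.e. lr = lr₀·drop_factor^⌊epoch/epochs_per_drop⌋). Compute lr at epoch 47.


n_drops = ⌊47/15⌋ = 3
lr = 0.2·0.25^3 = 0.2·0.015625 = 0.003125

0.003125


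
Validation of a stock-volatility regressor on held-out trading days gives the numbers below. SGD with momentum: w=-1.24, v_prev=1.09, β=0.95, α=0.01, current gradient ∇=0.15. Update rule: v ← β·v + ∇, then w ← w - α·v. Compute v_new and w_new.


v_new = 0.95·1.09 + 0.15 = 1.0355 + 0.15 = 1.1855
w_new = -1.24 - 0.01·1.1855 = -1.24 - 0.011855 = -1.251855

v_new=1.1855, w_new=-1.251855


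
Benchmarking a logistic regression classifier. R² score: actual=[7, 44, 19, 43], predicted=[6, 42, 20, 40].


ȳ = 28.25
SS_res = Σ(y-ŷ)² = 15
SS_tot = Σ(y-ȳ)² = 1002.75
R² = 1 - SS_res/SS_tot = 1 - 0.015 = 0.985

0.985


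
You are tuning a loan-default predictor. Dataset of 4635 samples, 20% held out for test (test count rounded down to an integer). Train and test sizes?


Test = ⌊4635·20/100⌋ = 927
Train = 4635 - 927 = 3708

Train: 3708, Test: 927
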